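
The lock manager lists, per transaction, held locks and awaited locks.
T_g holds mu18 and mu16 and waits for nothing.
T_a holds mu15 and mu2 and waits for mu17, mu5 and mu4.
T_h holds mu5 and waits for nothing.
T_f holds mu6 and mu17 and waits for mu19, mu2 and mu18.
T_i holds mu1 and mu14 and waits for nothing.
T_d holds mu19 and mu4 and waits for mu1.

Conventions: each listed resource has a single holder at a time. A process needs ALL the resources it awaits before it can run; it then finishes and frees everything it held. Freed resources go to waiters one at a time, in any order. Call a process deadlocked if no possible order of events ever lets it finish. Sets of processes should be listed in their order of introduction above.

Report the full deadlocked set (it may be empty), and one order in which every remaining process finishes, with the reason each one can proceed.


The deadlocked set is T_a and T_f.
Key observation: T_a -> T_f -> T_a is a circular wait — nothing in it can go first; no other process is dragged down with it.
A valid finishing order for the others: T_g, T_h, T_i, T_d.
Walking it through:
  T_g waits on nothing -> runs at once and releases mu18 and mu16
  T_h waits on nothing -> runs at once and releases mu5
  T_i waits on nothing -> runs at once and releases mu1 and mu14
  T_d: everything it awaited (mu1) is free; runs, freeing mu19 and mu4


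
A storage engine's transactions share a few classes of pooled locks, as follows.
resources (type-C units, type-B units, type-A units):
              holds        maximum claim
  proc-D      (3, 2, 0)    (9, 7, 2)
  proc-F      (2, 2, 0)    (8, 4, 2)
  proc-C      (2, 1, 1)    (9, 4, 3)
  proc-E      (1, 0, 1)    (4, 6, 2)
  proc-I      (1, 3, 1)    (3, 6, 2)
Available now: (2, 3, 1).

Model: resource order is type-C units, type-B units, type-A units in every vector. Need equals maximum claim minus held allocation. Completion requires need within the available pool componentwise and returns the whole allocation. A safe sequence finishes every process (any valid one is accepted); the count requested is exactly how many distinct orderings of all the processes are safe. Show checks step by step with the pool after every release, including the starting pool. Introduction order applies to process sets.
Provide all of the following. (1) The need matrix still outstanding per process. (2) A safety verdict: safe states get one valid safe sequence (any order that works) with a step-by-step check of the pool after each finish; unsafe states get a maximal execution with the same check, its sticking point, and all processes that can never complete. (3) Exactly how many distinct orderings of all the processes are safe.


(1) Remaining need (order type-C units, type-B units, type-A units):
  proc-D: (6, 5, 2)
  proc-F: (6, 2, 2)
  proc-C: (7, 3, 2)
  proc-E: (3, 6, 1)
  proc-I: (2, 3, 1)
(2) UNSAFE — no complete ordering exists.
Key observation: after proc-I, proc-E complete, (4, 6, 3) is the best the pool ever gets, yet each leftover process wants more type-C units.
A maximal execution: proc-I, proc-E — then nothing else fits. Check, step by step:
  pool = (2, 3, 1)
  run proc-I (needs (2, 3, 1), free (2, 3, 1)); after release of (1, 3, 1) the pool is (3, 6, 2)
  run proc-E (needs (3, 6, 1), free (3, 6, 2)); after release of (1, 0, 1) the pool is (4, 6, 3)
  blocked: proc-D wants (6, 5, 2), pool (4, 6, 3) — not enough type-C units
  blocked: proc-F wants (6, 2, 2), pool (4, 6, 3) — not enough type-C units
  blocked: proc-C wants (7, 3, 2), pool (4, 6, 3) — not enough type-C units
Never able to finish: proc-D, proc-F and proc-C.
(3) Precisely 0 of the possible complete orderings are safe sequences.


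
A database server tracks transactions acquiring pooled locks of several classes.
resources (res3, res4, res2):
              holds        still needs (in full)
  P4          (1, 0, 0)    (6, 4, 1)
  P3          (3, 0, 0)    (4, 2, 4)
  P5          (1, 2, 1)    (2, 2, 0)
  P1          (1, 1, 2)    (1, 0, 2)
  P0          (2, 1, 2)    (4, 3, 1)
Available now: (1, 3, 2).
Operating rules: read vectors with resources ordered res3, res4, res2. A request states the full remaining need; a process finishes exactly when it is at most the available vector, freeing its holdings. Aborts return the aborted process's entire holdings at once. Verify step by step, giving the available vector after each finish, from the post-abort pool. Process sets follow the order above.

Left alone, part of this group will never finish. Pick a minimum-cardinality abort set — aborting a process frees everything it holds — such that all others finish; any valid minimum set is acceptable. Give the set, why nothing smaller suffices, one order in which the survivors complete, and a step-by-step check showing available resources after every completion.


The answer: abort P0.
Key observation: P3 was stuck for good until P0 gave back (2, 1, 2); in the order shown it finishes at step 2.
No smaller set exists: with zero aborts the deadlock remains.
Survivors finish in the order: P5, P3, P1, P4. Check, step by step (pool after the aborts first):
  pool = (3, 4, 4)
  P5: need (2, 2, 0) fits (3, 4, 4); releases (1, 2, 1), pool now (4, 6, 5)
  P3: need (4, 2, 4) fits (4, 6, 5); releases (3, 0, 0), pool now (7, 6, 5)
  P1: need (1, 0, 2) fits (7, 6, 5); releases (1, 1, 2), pool now (8, 7, 7)
  P4: need (6, 4, 1) fits (8, 7, 7); releases (1, 0, 0), pool now (9, 7, 7)


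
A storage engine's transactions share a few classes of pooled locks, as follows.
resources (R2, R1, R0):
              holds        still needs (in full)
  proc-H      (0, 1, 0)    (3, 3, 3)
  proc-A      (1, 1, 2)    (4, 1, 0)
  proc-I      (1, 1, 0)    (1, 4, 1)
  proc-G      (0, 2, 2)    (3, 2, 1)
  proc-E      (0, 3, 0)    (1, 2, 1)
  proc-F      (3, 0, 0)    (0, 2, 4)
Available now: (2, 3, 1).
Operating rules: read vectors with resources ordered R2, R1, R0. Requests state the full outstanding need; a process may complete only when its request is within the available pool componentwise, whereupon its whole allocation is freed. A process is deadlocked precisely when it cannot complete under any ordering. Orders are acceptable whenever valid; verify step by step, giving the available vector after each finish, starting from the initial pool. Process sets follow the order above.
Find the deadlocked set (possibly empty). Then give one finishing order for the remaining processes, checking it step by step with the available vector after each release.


Deadlocked: proc-A and proc-F.
Key observation: after proc-E, proc-I, proc-G, proc-H the pool peaks at (3, 10, 3), and each blocked process is short somewhere: proc-A on R2; proc-F on R0.
One completion order for the rest: proc-E, proc-I, proc-G, proc-H. Step-by-step check:
  pool = (2, 3, 1)
  run proc-E (needs (1, 2, 1), free (2, 3, 1)); after release of (0, 3, 0) the pool is (2, 6, 1)
  run proc-I (needs (1, 4, 1), free (2, 6, 1)); after release of (1, 1, 0) the pool is (3, 7, 1)
  run proc-G (needs (3, 2, 1), free (3, 7, 1)); after release of (0, 2, 2) the pool is (3, 9, 3)
  run proc-H (needs (3, 3, 3), free (3, 9, 3)); after release of (0, 1, 0) the pool is (3, 10, 3)
None of the blocked processes ever fits:
  blocked: proc-A wants (4, 1, 0), pool (3, 10, 3) — not enough R2
  blocked: proc-F wants (0, 2, 4), pool (3, 10, 3) — not enough R0


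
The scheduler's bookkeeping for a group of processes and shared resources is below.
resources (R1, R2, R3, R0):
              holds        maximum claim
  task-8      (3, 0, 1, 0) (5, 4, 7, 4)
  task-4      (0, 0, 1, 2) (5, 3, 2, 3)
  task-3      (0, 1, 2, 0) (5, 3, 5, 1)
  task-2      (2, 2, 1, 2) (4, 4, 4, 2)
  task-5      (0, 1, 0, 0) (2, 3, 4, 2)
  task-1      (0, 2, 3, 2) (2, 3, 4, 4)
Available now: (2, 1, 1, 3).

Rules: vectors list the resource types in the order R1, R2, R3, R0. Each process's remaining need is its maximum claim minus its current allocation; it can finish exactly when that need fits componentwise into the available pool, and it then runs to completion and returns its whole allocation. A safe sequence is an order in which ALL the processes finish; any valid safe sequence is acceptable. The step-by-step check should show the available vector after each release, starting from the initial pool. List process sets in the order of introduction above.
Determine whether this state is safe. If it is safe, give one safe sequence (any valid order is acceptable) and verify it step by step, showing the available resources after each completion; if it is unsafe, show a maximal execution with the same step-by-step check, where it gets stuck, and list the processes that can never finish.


UNSAFE — no complete ordering exists.
Key observation: after task-1, task-5, task-2 the pool peaks at (4, 6, 5, 7), and each blocked process is short somewhere: task-8 on R3; task-4 on R1; task-3 on R1.
Going as far as possible: task-1, task-5, task-2; after that, nothing fits. Verifying each step:
  pool = (2, 1, 1, 3)
  task-1: need (2, 1, 1, 2) fits (2, 1, 1, 3); releases (0, 2, 3, 2), pool now (2, 3, 4, 5)
  task-5: need (2, 2, 4, 2) fits (2, 3, 4, 5); releases (0, 1, 0, 0), pool now (2, 4, 4, 5)
  task-2: need (2, 2, 3, 0) fits (2, 4, 4, 5); releases (2, 2, 1, 2), pool now (4, 6, 5, 7)
  task-8 still needs (2, 4, 6, 4) but only (4, 6, 5, 7) is free — short on R3
  task-4 still needs (5, 3, 1, 1) but only (4, 6, 5, 7) is free — short on R1
  task-3 still needs (5, 2, 3, 1) but only (4, 6, 5, 7) is free — short on R1
Never able to finish: task-8, task-4 and task-3.


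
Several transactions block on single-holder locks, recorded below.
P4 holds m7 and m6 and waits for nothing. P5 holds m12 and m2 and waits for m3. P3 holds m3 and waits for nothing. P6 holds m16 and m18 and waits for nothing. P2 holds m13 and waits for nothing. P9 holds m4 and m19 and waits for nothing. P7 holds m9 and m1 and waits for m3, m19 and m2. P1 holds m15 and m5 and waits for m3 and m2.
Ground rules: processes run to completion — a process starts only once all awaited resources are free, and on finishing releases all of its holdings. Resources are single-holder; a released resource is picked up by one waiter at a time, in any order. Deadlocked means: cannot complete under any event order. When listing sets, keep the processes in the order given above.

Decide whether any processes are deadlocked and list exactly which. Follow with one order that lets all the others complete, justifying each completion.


The deadlocked set is empty.
Key observation: all waits point, directly or indirectly, at processes that can finish, so nothing is permanently blocked.
One completion order for the rest: P3, P4, P9, P5, P6, P2, P1, P7.
Check, step by step:
  run P3 (it waits on nothing); releases m3
  run P4 (it waits on nothing); releases m7 and m6
  run P9 (it waits on nothing); releases m4 and m19
  P5 waits on m3 — all released -> runs and releases m12 and m2
  run P6 (it waits on nothing); releases m16 and m18
  run P2 (it waits on nothing); releases m13
  P1 waits on m3 and m2 — all released -> runs and releases m15 and m5
  P7 waits on m3, m19 and m2 — all released -> runs and releases m9 and m1


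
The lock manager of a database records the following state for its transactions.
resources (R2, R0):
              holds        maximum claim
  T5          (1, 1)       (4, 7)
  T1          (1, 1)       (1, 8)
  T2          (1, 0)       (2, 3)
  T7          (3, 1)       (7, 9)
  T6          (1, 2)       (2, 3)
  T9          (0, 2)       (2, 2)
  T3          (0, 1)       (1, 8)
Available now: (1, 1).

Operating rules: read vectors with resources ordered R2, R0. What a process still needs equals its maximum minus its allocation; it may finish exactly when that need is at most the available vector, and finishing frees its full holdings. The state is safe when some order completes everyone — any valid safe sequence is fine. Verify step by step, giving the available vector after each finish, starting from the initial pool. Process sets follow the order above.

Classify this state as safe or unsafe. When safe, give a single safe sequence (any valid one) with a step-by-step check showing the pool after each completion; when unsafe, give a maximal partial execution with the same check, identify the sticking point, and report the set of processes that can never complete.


The state is UNSAFE.
Key observation: the wall is R0: completing T6, T2, T9 brings the pool only to (3, 5), and all the rest need more.
The run T6, T2, T9 cannot be extended any further. Step-by-step check:
  pool = (1, 1)
  T6: need (1, 1) fits (1, 1); releases (1, 2), pool now (2, 3)
  T2: need (1, 3) fits (2, 3); releases (1, 0), pool now (3, 3)
  T9: need (2, 0) fits (3, 3); releases (0, 2), pool now (3, 5)
  blocked: T5 wants (3, 6), pool (3, 5) — not enough R0
  blocked: T1 wants (0, 7), pool (3, 5) — not enough R0
  blocked: T7 wants (4, 8), pool (3, 5) — not enough R2 and R0
  blocked: T3 wants (1, 7), pool (3, 5) — not enough R0
Permanently blocked: T5, T1, T7 and T3.


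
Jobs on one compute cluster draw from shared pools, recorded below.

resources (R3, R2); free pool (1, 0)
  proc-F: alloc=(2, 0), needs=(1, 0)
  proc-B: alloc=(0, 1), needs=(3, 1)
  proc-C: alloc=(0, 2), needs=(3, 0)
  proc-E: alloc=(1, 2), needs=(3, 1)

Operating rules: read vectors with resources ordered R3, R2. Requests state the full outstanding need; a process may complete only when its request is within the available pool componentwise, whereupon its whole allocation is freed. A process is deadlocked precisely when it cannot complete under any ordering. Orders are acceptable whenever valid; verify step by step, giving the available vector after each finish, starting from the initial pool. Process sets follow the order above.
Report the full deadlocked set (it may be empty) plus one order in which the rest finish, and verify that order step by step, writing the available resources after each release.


No process is deadlocked.
Key observation: there is always a runnable process — proc-F first — so the state unwinds completely.
The rest can finish in the order proc-F, proc-C, proc-E, proc-B. Step-by-step check:
  pool = (1, 0)
  proc-F needs (1, 0) <= (1, 0) -> finishes; pool += (2, 0) = (3, 0)
  proc-C needs (3, 0) <= (3, 0) -> finishes; pool += (0, 2) = (3, 2)
  proc-E needs (3, 1) <= (3, 2) -> finishes; pool += (1, 2) = (4, 4)
  proc-B needs (3, 1) <= (4, 4) -> finishes; pool += (0, 1) = (4, 5)


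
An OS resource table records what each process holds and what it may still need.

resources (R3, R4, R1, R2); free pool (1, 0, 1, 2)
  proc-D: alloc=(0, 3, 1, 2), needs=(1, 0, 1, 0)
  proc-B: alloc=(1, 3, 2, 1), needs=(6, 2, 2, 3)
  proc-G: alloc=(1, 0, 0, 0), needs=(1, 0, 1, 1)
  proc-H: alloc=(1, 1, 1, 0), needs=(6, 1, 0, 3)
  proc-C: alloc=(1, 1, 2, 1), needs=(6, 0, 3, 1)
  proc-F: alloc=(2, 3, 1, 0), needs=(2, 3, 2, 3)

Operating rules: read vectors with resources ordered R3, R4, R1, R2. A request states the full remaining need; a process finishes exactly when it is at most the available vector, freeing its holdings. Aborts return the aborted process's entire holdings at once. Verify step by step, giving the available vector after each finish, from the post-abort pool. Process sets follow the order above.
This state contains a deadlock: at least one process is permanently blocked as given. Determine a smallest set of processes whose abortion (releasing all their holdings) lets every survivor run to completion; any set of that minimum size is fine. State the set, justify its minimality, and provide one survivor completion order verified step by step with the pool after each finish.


The answer: abort proc-B and proc-H.
Key observation: the returned (2, 4, 3, 1) from proc-B and proc-H is what brings proc-C — unrunnable before, under any order — into play at step 4.
Why nothing smaller works — every single abort fails: proc-D alone leaves proc-B blocked (short on R3); proc-B alone leaves proc-H blocked (short on R3); proc-G alone leaves proc-B blocked (short on R3); proc-H alone leaves proc-B blocked (short on R3); proc-C alone leaves proc-B blocked (short on R3); proc-F alone leaves proc-B blocked (short on R3).
The survivors complete as proc-F, proc-G, proc-D, proc-C. Walking it through (starting from the post-abort pool):
  pool = (3, 4, 4, 3)
  proc-F needs (2, 3, 2, 3) <= (3, 4, 4, 3) -> finishes; pool += (2, 3, 1, 0) = (5, 7, 5, 3)
  proc-G needs (1, 0, 1, 1) <= (5, 7, 5, 3) -> finishes; pool += (1, 0, 0, 0) = (6, 7, 5, 3)
  proc-D needs (1, 0, 1, 0) <= (6, 7, 5, 3) -> finishes; pool += (0, 3, 1, 2) = (6, 10, 6, 5)
  proc-C needs (6, 0, 3, 1) <= (6, 10, 6, 5) -> finishes; pool += (1, 1, 2, 1) = (7, 11, 8, 6)


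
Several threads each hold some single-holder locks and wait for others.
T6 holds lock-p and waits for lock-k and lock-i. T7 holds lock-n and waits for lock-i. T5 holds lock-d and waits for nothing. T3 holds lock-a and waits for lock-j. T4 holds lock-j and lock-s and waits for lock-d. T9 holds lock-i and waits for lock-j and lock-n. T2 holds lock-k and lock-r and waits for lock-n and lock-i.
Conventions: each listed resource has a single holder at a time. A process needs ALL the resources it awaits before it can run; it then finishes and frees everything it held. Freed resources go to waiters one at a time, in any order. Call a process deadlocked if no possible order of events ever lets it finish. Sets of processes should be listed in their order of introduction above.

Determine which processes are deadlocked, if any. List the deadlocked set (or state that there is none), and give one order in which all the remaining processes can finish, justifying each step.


Deadlocked: T6, T7, T9 and T2.
Key observation: nobody on the ring T9 -> T7 -> T9 can start until another member finishes, which never happens; T6 and T2 wait into the deadlock from upstream.
The rest can finish in the order T5, T4, T3.
Walking it through:
  T5: no waits; runs immediately, freeing lock-d
  T4: everything it awaited (lock-d) is free; runs, freeing lock-j and lock-s
  T3: everything it awaited (lock-j) is free; runs, freeing lock-a


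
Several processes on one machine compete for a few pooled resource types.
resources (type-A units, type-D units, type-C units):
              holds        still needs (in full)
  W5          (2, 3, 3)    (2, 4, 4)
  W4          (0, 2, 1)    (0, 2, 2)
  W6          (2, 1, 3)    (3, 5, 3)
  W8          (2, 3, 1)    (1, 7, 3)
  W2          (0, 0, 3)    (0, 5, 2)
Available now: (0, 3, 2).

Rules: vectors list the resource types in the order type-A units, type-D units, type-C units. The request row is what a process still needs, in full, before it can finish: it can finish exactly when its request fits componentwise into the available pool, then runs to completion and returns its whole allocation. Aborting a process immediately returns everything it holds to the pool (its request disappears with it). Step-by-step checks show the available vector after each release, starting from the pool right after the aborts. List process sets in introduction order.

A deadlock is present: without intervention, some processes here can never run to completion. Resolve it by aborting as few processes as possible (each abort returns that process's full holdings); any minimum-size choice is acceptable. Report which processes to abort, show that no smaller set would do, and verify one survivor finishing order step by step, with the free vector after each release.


Minimum abort set: W8.
Key observation: W5 had no path to completion before; after the abort of W8 ((2, 3, 1) returned), step 2 is where it fits.
Minimality: the empty abort set fails — the state is deadlocked as it stands.
The survivors complete as W4, W5, W6, W2. Check, step by step (starting from the post-abort pool):
  pool = (2, 6, 3)
  W4: need (0, 2, 2) fits (2, 6, 3); releases (0, 2, 1), pool now (2, 8, 4)
  W5: need (2, 4, 4) fits (2, 8, 4); releases (2, 3, 3), pool now (4, 11, 7)
  W6: need (3, 5, 3) fits (4, 11, 7); releases (2, 1, 3), pool now (6, 12, 10)
  W2: need (0, 5, 2) fits (6, 12, 10); releases (0, 0, 3), pool now (6, 12, 13)


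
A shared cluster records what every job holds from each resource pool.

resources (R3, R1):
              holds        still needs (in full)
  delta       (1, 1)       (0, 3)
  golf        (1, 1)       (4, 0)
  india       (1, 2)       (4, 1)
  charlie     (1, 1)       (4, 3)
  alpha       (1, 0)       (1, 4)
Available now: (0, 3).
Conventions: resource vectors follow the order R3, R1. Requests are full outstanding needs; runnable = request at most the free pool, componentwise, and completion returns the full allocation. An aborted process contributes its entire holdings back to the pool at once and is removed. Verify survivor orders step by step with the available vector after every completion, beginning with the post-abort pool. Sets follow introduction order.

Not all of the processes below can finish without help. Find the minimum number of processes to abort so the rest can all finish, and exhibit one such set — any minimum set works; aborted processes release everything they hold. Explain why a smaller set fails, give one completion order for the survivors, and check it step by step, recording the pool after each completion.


Abort golf and charlie.
Key observation: the deadlocked india becomes finishable only because golf and charlie released (2, 2); it completes at step 3 below.
Why nothing smaller works — every single abort fails: delta alone leaves golf blocked (short on R3); golf alone leaves india blocked (short on R3); india alone leaves golf blocked (short on R3); charlie alone leaves golf blocked (short on R3); alpha alone leaves golf blocked (short on R3).
The survivors complete as alpha, delta, india. Walking it through (starting from the post-abort pool):
  pool = (2, 5)
  alpha needs (1, 4) <= (2, 5) -> finishes; pool += (1, 0) = (3, 5)
  delta needs (0, 3) <= (3, 5) -> finishes; pool += (1, 1) = (4, 6)
  india needs (4, 1) <= (4, 6) -> finishes; pool += (1, 2) = (5, 8)


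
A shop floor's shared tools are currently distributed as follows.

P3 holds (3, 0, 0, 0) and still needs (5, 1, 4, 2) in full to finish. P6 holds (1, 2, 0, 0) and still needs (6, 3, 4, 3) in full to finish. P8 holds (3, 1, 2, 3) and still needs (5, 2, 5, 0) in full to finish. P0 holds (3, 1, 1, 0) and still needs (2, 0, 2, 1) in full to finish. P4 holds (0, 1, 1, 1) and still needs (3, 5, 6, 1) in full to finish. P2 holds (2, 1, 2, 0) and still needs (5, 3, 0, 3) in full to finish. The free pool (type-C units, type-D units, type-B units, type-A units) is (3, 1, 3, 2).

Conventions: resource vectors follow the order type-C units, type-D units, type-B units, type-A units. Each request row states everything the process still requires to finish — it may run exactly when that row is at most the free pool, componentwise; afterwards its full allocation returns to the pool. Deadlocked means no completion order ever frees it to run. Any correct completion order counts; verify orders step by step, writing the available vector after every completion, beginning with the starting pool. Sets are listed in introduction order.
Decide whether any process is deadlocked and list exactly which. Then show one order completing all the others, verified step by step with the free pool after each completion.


Deadlocked: P6, P8, P4 and P2.
Key observation: after P0, P3 the pool peaks at (9, 2, 4, 2), and each blocked process is short somewhere: P6 on type-D units, type-A units; P8 on type-B units; P4 on type-D units, type-B units; P2 on type-D units, type-A units.
One completion order for the rest: P0, P3. Check, step by step:
  pool = (3, 1, 3, 2)
  P0 needs (2, 0, 2, 1) <= (3, 1, 3, 2) -> finishes; pool += (3, 1, 1, 0) = (6, 2, 4, 2)
  P3 needs (5, 1, 4, 2) <= (6, 2, 4, 2) -> finishes; pool += (3, 0, 0, 0) = (9, 2, 4, 2)
The stuck group stays short no matter what:
  blocked: P6 wants (6, 3, 4, 3), pool (9, 2, 4, 2) — not enough type-D units and type-A units
  blocked: P8 wants (5, 2, 5, 0), pool (9, 2, 4, 2) — not enough type-B units
  blocked: P4 wants (3, 5, 6, 1), pool (9, 2, 4, 2) — not enough type-D units and type-B units
  blocked: P2 wants (5, 3, 0, 3), pool (9, 2, 4, 2) — not enough type-D units and type-A units


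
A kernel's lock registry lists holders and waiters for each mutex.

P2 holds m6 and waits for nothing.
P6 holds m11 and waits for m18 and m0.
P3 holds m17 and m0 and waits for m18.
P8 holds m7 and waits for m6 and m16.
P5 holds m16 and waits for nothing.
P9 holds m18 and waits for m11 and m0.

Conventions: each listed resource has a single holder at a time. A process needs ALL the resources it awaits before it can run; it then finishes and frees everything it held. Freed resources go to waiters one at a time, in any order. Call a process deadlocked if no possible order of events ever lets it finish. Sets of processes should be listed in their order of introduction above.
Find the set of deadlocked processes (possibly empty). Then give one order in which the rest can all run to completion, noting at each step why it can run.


Deadlocked: P6, P3 and P9.
Key observation: the waits loop around P6 -> P3 -> P9 -> P6 with no way out; no other process is dragged down with it.
One completion order for the rest: P2, P5, P8.
Step-by-step check:
  run P2 (it waits on nothing); releases m6
  run P5 (it waits on nothing); releases m16
  P8: everything it awaited (m6 and m16) is free; runs, freeing m7


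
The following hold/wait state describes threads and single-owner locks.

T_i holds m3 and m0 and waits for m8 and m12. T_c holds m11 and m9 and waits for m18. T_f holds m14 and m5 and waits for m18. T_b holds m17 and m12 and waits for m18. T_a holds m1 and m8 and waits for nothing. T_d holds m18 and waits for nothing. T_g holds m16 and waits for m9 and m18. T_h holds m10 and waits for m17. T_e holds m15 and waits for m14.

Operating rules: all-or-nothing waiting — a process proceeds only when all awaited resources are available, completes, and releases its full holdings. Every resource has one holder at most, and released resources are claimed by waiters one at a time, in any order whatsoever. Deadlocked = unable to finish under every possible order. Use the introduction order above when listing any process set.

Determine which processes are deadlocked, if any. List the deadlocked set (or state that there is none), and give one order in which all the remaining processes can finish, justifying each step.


Nothing here is deadlocked.
Key observation: every chain of waits terminates; starting from the processes that wait on nothing, all the rest unlock in turn.
One completion order for the rest: T_d, T_b, T_c, T_a, T_h, T_f, T_i, T_g, T_e.
Check, step by step:
  T_d waits on nothing -> runs at once and releases m18
  run T_b (all its waits — m18 — are resolved); releases m17 and m12
  run T_c (all its waits — m18 — are resolved); releases m11 and m9
  T_a waits on nothing -> runs at once and releases m1 and m8
  run T_h (all its waits — m17 — are resolved); releases m10
  run T_f (all its waits — m18 — are resolved); releases m14 and m5
  run T_i (all its waits — m8 and m12 — are resolved); releases m3 and m0
  run T_g (all its waits — m9 and m18 — are resolved); releases m16
  run T_e (all its waits — m14 — are resolved); releases m15


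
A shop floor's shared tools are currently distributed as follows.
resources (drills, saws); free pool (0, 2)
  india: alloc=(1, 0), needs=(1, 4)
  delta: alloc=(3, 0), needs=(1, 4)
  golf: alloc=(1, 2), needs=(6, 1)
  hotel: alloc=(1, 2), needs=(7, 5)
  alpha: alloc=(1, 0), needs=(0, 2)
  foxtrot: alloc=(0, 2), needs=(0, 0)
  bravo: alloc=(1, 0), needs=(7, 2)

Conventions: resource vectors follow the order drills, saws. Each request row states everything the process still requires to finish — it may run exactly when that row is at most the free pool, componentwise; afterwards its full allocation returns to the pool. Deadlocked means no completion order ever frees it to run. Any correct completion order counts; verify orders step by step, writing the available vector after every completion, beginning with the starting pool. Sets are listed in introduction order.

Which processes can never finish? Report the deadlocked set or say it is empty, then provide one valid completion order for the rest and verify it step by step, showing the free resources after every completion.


The deadlocked set is golf, hotel and bravo.
Key observation: no order helps: past foxtrot, alpha, delta, india, the free pool tops out at (5, 4), below what each blocked process needs in drills.
One completion order for the rest: foxtrot, alpha, delta, india. Step-by-step check:
  pool = (0, 2)
  foxtrot needs (0, 0) <= (0, 2) -> finishes; pool += (0, 2) = (0, 4)
  alpha needs (0, 2) <= (0, 4) -> finishes; pool += (1, 0) = (1, 4)
  delta needs (1, 4) <= (1, 4) -> finishes; pool += (3, 0) = (4, 4)
  india needs (1, 4) <= (4, 4) -> finishes; pool += (1, 0) = (5, 4)
The stuck group stays short no matter what:
  golf cannot run: need (6, 1) vs free (5, 4) (insufficient drills)
  hotel cannot run: need (7, 5) vs free (5, 4) (insufficient drills and saws)
  bravo cannot run: need (7, 2) vs free (5, 4) (insufficient drills)


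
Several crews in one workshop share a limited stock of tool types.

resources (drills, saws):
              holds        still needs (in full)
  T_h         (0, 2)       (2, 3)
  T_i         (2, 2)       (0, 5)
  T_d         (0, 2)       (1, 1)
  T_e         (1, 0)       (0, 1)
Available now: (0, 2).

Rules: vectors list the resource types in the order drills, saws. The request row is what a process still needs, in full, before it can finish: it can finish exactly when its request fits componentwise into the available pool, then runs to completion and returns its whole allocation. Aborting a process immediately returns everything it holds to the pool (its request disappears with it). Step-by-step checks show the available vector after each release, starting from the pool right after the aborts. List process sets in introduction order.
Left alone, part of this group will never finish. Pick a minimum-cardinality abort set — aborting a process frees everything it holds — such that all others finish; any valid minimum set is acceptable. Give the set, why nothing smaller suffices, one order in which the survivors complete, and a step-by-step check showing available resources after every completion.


The answer: abort T_i.
Key observation: the deadlocked T_h becomes finishable only because T_i released (2, 2); it completes at step 3 below.
Why nothing smaller works: aborting no one leaves the state deadlocked as given.
One survivor order: T_d, T_e, T_h. Check, step by step (post-abort pool first):
  pool = (2, 4)
  T_d: need (1, 1) fits (2, 4); releases (0, 2), pool now (2, 6)
  T_e: need (0, 1) fits (2, 6); releases (1, 0), pool now (3, 6)
  T_h: need (2, 3) fits (3, 6); releases (0, 2), pool now (3, 8)


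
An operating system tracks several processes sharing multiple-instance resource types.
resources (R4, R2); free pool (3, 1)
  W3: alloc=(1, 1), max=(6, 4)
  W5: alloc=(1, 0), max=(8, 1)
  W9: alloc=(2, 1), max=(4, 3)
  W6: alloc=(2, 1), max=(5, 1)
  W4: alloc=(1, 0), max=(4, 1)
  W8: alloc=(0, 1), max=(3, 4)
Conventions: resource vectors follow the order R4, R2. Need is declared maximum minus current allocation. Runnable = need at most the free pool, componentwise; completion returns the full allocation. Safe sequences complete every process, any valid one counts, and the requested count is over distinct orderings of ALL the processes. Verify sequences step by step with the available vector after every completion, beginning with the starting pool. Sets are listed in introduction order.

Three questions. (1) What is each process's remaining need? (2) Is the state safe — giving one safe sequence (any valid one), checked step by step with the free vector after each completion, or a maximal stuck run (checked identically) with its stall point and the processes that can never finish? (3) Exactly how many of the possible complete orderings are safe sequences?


(1) Outstanding need per process (order R4, R2):
  W3: (5, 3)
  W5: (7, 1)
  W9: (2, 2)
  W6: (3, 0)
  W4: (3, 1)
  W8: (3, 3)
(2) The state is SAFE; one workable sequence: W6, W9, W8, W3, W5, W4.
Key observation: W6 is the earliest step where a requested resource binds exactly: need (3, 0), pool (3, 1) at its turn.
Step-by-step check:
  pool = (3, 1)
  run W6 (needs (3, 0), free (3, 1)); after release of (2, 1) the pool is (5, 2)
  run W9 (needs (2, 2), free (5, 2)); after release of (2, 1) the pool is (7, 3)
  run W8 (needs (3, 3), free (7, 3)); after release of (0, 1) the pool is (7, 4)
  run W3 (needs (5, 3), free (7, 4)); after release of (1, 1) the pool is (8, 5)
  run W5 (needs (7, 1), free (8, 5)); after release of (1, 0) the pool is (9, 5)
  run W4 (needs (3, 1), free (9, 5)); after release of (1, 0) the pool is (10, 5)
(3) Precisely 36 of the possible complete orderings are safe sequences.


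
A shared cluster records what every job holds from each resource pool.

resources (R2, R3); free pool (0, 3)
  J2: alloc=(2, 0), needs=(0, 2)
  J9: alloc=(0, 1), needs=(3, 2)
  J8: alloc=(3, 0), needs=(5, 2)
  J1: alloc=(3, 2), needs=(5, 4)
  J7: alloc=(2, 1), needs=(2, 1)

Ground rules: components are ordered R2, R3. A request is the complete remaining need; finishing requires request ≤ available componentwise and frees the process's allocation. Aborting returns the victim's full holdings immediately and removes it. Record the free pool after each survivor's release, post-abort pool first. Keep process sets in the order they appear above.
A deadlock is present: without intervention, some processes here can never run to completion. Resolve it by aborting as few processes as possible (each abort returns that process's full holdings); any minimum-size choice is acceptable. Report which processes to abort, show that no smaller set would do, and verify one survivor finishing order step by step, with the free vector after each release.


Minimum abort set: J8.
Key observation: no ordering could ever have run J1 before the abort of J8; with (3, 0) back in the pool it fits at step 3.
No smaller set exists: with zero aborts the deadlock remains.
Survivors finish in the order: J7, J9, J1, J2. Check, step by step (pool after the aborts first):
  pool = (3, 3)
  run J7 (needs (2, 1), free (3, 3)); after release of (2, 1) the pool is (5, 4)
  run J9 (needs (3, 2), free (5, 4)); after release of (0, 1) the pool is (5, 5)
  run J1 (needs (5, 4), free (5, 5)); after release of (3, 2) the pool is (8, 7)
  run J2 (needs (0, 2), free (8, 7)); after release of (2, 0) the pool is (10, 7)


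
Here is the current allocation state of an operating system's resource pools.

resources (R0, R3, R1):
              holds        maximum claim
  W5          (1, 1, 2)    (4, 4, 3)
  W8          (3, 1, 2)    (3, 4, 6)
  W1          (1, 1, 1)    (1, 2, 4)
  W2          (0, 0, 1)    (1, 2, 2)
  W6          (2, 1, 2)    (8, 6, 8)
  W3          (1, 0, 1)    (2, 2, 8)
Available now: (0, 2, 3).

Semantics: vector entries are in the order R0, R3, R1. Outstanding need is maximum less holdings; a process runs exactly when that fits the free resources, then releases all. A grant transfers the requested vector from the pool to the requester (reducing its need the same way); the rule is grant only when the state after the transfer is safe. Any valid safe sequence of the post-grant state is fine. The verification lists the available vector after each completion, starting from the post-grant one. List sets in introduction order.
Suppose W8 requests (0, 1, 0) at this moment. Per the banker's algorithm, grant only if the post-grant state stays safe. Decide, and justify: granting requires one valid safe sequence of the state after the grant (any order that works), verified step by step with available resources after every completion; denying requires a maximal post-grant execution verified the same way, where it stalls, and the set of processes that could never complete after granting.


GRANT: granting preserves safety; a valid post-grant sequence is W1, W2, W8, W3, W5, W6.
Key observation: after the grant the pool drops to (0, 1, 3), which still lets W1 finish first and unwind the rest.
Check on the post-grant state, step by step:
  pool = (0, 1, 3)
  W1 needs (0, 1, 3) <= (0, 1, 3) -> finishes; pool += (1, 1, 1) = (1, 2, 4)
  W2 needs (1, 2, 1) <= (1, 2, 4) -> finishes; pool += (0, 0, 1) = (1, 2, 5)
  W8 needs (0, 2, 4) <= (1, 2, 5) -> finishes; pool += (3, 2, 2) = (4, 4, 7)
  W3 needs (1, 2, 7) <= (4, 4, 7) -> finishes; pool += (1, 0, 1) = (5, 4, 8)
  W5 needs (3, 3, 1) <= (5, 4, 8) -> finishes; pool += (1, 1, 2) = (6, 5, 10)
  W6 needs (6, 5, 6) <= (6, 5, 10) -> finishes; pool += (2, 1, 2) = (8, 6, 12)


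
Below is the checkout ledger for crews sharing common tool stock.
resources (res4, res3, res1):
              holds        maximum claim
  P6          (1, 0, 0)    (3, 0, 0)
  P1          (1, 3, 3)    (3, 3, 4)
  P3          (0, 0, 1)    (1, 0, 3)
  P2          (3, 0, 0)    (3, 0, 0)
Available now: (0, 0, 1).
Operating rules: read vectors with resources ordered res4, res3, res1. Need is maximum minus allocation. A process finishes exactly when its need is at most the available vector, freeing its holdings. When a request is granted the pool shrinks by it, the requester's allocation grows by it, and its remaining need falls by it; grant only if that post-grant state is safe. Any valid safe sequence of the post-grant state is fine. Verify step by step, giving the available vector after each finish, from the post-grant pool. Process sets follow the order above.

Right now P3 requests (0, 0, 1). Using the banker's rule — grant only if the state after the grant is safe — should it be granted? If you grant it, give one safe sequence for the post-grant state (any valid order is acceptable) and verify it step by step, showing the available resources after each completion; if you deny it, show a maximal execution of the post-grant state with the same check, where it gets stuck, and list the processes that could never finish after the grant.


DENY: after the grant no complete ordering would exist.
Key observation: the wall is res1: completing P2, P6 brings the pool only to (4, 0, 0), and all the rest need more.
Pretend the grant happened; the run P2, P6 goes as far as possible. Walking it through:
  pool = (0, 0, 0)
  run P2 (needs (0, 0, 0), free (0, 0, 0)); after release of (3, 0, 0) the pool is (3, 0, 0)
  run P6 (needs (2, 0, 0), free (3, 0, 0)); after release of (1, 0, 0) the pool is (4, 0, 0)
  P1 still needs (2, 0, 1) but only (4, 0, 0) is free — short on res1
  P3 still needs (1, 0, 1) but only (4, 0, 0) is free — short on res1
Had the request been granted, P1 and P3 could never finish.


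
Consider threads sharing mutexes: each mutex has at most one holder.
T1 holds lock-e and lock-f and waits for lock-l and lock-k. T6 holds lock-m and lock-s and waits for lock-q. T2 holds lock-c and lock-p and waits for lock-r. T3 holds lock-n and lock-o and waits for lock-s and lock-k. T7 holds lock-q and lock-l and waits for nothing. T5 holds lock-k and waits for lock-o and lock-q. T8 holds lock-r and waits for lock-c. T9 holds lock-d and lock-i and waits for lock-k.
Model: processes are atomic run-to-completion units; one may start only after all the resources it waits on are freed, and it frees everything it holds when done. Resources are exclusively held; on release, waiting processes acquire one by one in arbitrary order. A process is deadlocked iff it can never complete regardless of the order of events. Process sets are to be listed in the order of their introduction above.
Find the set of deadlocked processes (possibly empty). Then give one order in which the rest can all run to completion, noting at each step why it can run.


Deadlocked: T1, T2, T3, T5, T8 and T9.
Key observation: the waits loop around T5 -> T3 -> T5 with no way out; T2 and T8 are caught in further circular waits and T1 and T9 wait into the deadlock from upstream.
One completion order for the rest: T7, T6.
Verifying each step:
  run T7 (it waits on nothing); releases lock-q and lock-l
  run T6 (all its waits — lock-q — are resolved); releases lock-m and lock-s
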